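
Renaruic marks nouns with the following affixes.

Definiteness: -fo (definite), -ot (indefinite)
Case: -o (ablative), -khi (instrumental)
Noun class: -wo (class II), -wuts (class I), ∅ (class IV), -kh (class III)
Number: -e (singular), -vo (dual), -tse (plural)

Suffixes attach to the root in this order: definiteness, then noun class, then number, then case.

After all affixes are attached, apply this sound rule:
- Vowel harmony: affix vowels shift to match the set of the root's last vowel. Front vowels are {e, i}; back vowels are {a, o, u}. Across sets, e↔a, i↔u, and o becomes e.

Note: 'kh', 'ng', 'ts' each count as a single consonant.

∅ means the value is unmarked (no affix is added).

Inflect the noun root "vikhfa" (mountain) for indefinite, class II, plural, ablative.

Attach definiteness indefinite -ot → vikhfaot.
Attach noun class class II -wo → vikhfaotwo.
Attach number plural -tse → vikhfaotwotse.
Attach case ablative -o → vikhfaotwotseo.
Apply vowel harmony: vikhfaotwotseo → vikhfaotwotsao.

vikhfaotwotsao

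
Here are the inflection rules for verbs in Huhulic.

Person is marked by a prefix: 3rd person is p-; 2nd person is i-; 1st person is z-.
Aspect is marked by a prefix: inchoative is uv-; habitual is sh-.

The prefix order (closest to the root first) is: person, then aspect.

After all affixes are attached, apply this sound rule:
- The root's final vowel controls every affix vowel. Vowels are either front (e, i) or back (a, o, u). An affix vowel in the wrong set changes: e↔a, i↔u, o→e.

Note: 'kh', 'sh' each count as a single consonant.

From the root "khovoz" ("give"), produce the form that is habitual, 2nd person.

shukhovoz

Attach person 2nd person i- → ikhovoz.
Attach aspect habitual sh- → shikhovoz.
Apply vowel harmony: shikhovoz → shukhovoz.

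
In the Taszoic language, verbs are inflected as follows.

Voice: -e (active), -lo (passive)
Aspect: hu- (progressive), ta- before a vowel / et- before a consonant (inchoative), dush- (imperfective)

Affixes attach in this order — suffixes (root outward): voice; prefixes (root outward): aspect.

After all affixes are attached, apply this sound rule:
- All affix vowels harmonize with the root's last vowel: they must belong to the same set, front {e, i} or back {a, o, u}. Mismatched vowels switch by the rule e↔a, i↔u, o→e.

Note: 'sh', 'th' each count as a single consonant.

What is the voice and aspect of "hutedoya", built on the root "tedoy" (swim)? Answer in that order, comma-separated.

active, progressive

Segment: hu-tedoy-e.
voice: -e → active.
aspect: hu- → progressive.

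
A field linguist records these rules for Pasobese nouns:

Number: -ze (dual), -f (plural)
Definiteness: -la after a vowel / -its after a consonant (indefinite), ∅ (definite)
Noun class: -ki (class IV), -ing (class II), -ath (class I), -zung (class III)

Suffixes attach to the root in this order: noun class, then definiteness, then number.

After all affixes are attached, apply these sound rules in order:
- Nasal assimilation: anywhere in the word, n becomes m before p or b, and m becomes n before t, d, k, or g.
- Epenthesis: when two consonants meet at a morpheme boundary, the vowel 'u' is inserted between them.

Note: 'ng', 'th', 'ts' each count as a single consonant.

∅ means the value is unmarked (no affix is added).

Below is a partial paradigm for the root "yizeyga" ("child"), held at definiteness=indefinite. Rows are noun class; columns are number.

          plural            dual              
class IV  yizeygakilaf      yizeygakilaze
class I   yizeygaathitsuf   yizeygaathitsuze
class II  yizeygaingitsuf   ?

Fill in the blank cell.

Attach noun class class II -ing → yizeygaing.
Attach definiteness indefinite -its (after consonant 'ng') → yizeygaingits.
Attach number dual -ze → yizeygaingitsze.
Nasal assimilation: no change.
Apply epenthesis: yizeygaingitsze → yizeygaingitsuze.

yizeygaingitsuze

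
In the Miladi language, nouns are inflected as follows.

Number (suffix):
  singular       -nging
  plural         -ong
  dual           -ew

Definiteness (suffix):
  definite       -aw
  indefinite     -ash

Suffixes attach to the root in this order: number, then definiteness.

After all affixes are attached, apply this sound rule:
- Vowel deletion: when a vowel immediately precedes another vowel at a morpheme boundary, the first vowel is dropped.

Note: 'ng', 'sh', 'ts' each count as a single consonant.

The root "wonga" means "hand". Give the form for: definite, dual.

Attach number dual -ew → wongaew.
Attach definiteness definite -aw → wongaewaw.
Apply vowel deletion: wongaewaw → wongewaw.

wongewaw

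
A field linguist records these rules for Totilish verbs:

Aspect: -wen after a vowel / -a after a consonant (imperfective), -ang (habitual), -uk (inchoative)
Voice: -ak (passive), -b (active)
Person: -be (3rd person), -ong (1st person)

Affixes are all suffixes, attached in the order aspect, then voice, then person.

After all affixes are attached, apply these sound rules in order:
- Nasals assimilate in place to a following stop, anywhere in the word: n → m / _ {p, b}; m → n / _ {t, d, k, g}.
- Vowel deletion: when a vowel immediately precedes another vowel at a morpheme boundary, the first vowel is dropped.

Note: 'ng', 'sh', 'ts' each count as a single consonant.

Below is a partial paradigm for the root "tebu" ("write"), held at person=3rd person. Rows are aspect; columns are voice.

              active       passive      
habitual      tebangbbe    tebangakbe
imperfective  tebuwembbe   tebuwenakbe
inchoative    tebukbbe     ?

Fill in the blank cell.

Attach aspect inchoative -uk → tebuuk.
Attach voice passive -ak → tebuukak.
Attach person 3rd person -be → tebuukakbe.
Nasal assimilation: no change.
Apply vowel deletion: tebuukakbe → tebukakbe.

tebukakbe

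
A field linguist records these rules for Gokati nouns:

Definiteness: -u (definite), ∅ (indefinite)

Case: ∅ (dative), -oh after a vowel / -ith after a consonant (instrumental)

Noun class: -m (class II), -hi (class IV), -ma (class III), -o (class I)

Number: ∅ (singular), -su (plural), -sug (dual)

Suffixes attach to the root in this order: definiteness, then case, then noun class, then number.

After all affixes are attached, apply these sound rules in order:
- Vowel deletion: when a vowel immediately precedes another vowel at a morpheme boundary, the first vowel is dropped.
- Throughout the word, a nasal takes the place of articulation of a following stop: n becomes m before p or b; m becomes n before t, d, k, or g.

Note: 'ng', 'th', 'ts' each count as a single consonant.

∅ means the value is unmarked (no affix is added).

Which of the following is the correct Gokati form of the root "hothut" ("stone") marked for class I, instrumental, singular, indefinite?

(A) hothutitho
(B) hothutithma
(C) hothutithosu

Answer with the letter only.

definiteness = indefinite: zero marking, form stays hothut.
Attach case instrumental -ith (after consonant 't') → hothutith.
Attach noun class class I -o → hothutitho.
number = singular: zero marking, form stays hothutitho.
Vowel deletion: no change.
Nasal assimilation: no change.
So the correct form is hothutitho, option (A).
(B) hothutithma is wrong: it uses class III instead of class I for noun class.
(C) hothutithosu is wrong: it uses plural instead of singular for number.

A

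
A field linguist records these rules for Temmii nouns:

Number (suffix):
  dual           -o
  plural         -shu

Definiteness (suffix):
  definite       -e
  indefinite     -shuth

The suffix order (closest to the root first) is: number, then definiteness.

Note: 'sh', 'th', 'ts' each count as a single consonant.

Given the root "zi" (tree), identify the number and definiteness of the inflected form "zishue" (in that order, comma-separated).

plural, definite

Segment: zi-shu-e.
number: -shu → plural.
definiteness: -e → definite.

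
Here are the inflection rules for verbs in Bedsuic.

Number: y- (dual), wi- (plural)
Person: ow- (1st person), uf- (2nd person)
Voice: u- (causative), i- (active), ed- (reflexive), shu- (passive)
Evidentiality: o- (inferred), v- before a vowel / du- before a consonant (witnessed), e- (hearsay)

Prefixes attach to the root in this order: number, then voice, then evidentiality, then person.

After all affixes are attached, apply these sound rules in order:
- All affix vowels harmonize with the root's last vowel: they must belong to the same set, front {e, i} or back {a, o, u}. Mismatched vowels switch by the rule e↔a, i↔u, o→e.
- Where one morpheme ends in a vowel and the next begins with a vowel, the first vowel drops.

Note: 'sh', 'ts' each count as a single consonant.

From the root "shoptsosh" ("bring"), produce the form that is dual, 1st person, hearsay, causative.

Attach number dual y- → yshoptsosh.
Attach voice causative u- → uyshoptsosh.
Attach evidentiality hearsay e- → euyshoptsosh.
Attach person 1st person ow- → oweuyshoptsosh.
Apply vowel harmony: oweuyshoptsosh → owauyshoptsosh.
Apply vowel deletion: owauyshoptsosh → owuyshoptsosh.

owuyshoptsosh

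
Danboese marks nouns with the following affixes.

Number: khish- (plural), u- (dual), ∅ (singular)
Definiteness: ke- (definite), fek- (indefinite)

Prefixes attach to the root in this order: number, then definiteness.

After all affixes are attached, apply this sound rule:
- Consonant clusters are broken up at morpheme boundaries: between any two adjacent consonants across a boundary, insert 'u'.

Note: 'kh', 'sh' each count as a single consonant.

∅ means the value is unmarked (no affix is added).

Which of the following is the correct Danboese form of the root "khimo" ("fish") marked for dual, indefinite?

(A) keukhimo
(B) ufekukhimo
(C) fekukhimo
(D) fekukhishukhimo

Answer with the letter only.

Attach number dual u- → ukhimo.
Attach definiteness indefinite fek- → fekukhimo.
Epenthesis: no change.
So the correct form is fekukhimo, option (C).
(D) fekukhishukhimo is wrong: it uses plural instead of dual for number.
(B) ufekukhimo is wrong: it has the affixes in the wrong order.
(A) keukhimo is wrong: it uses definite instead of indefinite for definiteness.

C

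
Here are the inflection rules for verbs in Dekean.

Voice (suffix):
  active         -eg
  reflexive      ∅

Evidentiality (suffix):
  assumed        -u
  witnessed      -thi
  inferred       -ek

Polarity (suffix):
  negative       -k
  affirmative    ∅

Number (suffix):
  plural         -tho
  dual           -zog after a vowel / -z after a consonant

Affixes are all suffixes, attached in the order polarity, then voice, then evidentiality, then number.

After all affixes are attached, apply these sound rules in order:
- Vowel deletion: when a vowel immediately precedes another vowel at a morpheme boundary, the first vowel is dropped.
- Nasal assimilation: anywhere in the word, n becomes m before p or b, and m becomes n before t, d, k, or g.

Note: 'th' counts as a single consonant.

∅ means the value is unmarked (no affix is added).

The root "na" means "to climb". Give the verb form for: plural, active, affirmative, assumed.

negutho

polarity = affirmative: zero marking, form stays na.
Attach voice active -eg → naeg.
Attach evidentiality assumed -u → naegu.
Attach number plural -tho → naegutho.
Apply vowel deletion: naegutho → negutho.
Nasal assimilation: no change.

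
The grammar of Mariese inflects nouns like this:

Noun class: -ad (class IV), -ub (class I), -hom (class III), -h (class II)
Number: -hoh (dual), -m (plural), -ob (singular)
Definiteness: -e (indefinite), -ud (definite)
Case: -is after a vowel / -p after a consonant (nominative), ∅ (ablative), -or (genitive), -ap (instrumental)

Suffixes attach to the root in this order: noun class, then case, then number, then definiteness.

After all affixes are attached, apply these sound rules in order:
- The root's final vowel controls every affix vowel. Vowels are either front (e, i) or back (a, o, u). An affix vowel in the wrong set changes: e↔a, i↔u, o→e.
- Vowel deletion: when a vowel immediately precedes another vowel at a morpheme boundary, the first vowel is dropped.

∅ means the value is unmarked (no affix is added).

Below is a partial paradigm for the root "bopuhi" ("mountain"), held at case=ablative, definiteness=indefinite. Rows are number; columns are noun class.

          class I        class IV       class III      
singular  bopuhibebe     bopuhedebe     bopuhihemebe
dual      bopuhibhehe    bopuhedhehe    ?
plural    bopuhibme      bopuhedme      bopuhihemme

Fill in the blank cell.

Attach noun class class III -hom → bopuhihom.
case = ablative: zero marking, form stays bopuhihom.
Attach number dual -hoh → bopuhihomhoh.
Attach definiteness indefinite -e → bopuhihomhohe.
Apply vowel harmony: bopuhihomhohe → bopuhihemhehe.
Vowel deletion: no change.

bopuhihemhehe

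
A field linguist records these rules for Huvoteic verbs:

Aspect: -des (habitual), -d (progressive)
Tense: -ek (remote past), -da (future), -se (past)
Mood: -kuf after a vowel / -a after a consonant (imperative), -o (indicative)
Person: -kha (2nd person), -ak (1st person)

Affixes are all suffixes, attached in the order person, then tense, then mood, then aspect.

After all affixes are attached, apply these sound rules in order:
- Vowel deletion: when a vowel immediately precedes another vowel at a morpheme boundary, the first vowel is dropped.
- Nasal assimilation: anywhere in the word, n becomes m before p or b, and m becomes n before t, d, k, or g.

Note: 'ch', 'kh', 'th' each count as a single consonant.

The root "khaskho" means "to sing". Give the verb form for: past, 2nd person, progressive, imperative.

Attach person 2nd person -kha → khaskhokha.
Attach tense past -se → khaskhokhase.
Attach mood imperative -kuf (after vowel 'e') → khaskhokhasekuf.
Attach aspect progressive -d → khaskhokhasekufd.
Vowel deletion: no change.
Nasal assimilation: no change.

khaskhokhasekufd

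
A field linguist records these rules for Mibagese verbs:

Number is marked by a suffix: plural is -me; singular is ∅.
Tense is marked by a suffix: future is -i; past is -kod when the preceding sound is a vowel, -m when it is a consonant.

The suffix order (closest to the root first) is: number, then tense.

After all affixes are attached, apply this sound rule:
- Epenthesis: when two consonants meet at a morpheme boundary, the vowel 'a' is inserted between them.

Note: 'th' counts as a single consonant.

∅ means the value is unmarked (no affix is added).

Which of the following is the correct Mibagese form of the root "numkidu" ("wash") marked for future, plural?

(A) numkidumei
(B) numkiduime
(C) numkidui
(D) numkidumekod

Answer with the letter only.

Attach number plural -me → numkidume.
Attach tense future -i → numkidumei.
Epenthesis: no change.
So the correct form is numkidumei, option (A).
(C) numkidui is wrong: it uses singular instead of plural for number.
(D) numkidumekod is wrong: it uses past instead of future for tense.
(B) numkiduime is wrong: it has the affixes in the wrong order.

A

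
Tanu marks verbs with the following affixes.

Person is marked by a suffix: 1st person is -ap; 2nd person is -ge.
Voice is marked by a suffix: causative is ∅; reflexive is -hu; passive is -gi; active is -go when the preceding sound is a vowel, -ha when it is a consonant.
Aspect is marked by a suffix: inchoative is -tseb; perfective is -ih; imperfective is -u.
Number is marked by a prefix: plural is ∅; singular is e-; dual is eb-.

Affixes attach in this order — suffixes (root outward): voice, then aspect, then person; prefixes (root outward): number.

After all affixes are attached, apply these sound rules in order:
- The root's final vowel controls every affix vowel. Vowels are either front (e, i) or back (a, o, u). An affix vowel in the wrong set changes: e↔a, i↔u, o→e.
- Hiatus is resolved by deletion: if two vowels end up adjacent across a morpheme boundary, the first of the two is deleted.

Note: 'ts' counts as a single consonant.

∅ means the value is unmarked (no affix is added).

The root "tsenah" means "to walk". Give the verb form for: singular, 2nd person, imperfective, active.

Attach voice active -ha (after consonant 'h') → tsenahha.
Attach number singular e- → etsenahha.
Attach aspect imperfective -u → etsenahhau.
Attach person 2nd person -ge → etsenahhauge.
Apply vowel harmony: etsenahhauge → atsenahhauga.
Apply vowel deletion: atsenahhauga → atsenahhuga.

atsenahhuga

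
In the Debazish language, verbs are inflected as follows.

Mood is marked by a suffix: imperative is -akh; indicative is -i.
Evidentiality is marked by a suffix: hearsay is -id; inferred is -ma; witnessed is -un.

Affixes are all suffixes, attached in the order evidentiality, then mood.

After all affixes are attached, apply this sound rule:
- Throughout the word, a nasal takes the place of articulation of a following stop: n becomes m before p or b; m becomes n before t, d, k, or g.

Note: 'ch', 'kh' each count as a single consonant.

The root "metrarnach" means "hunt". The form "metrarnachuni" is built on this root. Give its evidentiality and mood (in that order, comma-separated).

witnessed, indicative

Segment: metrarnach-un-i.
evidentiality: -un → witnessed.
mood: -i → indicative.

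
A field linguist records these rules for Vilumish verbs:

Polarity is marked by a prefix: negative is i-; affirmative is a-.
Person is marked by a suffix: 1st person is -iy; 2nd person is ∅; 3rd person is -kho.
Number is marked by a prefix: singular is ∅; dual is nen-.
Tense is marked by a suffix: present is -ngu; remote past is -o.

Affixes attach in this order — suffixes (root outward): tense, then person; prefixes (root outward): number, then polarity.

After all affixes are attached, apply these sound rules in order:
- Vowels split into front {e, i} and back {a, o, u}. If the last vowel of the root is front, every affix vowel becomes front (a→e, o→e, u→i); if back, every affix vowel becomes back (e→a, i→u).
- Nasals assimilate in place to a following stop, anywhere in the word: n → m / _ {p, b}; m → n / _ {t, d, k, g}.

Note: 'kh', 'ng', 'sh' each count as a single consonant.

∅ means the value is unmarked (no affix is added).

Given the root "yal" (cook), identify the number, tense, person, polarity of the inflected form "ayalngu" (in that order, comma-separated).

singular, present, 2nd person, affirmative

Segment: a-yal-ngu.
number: ∅ → singular.
tense: -ngu → present.
person: ∅ → 2nd person.
polarity: a- → affirmative.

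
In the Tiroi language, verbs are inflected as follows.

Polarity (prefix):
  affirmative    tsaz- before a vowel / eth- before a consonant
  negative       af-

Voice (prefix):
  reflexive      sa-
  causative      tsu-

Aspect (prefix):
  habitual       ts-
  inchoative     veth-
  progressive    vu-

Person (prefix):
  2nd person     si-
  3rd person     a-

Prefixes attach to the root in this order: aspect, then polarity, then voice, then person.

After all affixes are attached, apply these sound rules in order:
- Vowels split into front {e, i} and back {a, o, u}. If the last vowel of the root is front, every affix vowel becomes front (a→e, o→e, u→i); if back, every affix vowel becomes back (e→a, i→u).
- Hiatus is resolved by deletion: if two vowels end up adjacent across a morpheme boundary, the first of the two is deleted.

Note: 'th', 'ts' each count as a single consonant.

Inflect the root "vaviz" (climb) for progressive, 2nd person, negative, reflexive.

sisefvivaviz

Attach aspect progressive vu- → vuvaviz.
Attach polarity negative af- → afvuvaviz.
Attach voice reflexive sa- → saafvuvaviz.
Attach person 2nd person si- → sisaafvuvaviz.
Apply vowel harmony: sisaafvuvaviz → siseefvivaviz.
Apply vowel deletion: siseefvivaviz → sisefvivaviz.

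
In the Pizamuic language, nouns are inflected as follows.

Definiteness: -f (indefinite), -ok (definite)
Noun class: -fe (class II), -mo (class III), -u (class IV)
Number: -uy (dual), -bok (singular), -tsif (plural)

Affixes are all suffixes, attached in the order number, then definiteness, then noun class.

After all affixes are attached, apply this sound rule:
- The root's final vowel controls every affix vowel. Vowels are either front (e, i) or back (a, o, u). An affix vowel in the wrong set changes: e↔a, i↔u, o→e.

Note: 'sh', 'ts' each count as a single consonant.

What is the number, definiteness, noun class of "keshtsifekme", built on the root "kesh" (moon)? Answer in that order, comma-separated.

Segment: kesh-tsif-ok-mo.
number: -tsif → plural.
definiteness: -ok → definite.
noun class: -mo → class III.

plural, definite, class III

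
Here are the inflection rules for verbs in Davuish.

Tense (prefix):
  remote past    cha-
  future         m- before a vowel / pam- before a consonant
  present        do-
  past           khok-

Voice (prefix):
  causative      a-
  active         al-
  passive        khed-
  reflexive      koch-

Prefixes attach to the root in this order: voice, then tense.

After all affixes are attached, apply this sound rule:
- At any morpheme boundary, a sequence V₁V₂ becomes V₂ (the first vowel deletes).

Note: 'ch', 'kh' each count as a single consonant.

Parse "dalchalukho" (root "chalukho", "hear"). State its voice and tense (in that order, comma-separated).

Segment: do-al-chalukho.
voice: al- → active.
tense: do- → present.

active, present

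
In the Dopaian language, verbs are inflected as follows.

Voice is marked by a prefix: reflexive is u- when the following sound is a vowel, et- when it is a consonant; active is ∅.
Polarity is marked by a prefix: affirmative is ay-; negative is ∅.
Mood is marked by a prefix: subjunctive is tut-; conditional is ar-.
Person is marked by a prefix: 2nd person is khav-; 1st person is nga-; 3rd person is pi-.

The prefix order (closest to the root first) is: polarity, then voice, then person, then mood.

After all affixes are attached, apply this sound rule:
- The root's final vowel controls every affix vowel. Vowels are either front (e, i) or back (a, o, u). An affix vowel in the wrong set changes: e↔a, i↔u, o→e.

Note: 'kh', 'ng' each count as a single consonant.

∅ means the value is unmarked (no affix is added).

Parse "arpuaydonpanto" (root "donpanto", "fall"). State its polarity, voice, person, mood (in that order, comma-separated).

Segment: ar-pi-ay-donpanto.
polarity: ay- → affirmative.
voice: ∅ → active.
person: pi- → 3rd person.
mood: ar- → conditional.

affirmative, active, 3rd person, conditional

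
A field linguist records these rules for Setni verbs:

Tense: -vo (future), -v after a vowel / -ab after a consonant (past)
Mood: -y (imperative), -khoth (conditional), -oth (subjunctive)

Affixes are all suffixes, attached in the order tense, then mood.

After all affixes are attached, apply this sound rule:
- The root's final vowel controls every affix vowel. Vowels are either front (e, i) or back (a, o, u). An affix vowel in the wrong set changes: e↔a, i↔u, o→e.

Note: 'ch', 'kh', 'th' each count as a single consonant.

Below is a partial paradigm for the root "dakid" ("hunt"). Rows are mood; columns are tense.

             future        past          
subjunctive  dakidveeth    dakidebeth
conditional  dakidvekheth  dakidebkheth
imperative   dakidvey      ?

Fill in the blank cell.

Attach tense past -ab (after consonant 'd') → dakidab.
Attach mood imperative -y → dakidaby.
Apply vowel harmony: dakidaby → dakideby.

dakideby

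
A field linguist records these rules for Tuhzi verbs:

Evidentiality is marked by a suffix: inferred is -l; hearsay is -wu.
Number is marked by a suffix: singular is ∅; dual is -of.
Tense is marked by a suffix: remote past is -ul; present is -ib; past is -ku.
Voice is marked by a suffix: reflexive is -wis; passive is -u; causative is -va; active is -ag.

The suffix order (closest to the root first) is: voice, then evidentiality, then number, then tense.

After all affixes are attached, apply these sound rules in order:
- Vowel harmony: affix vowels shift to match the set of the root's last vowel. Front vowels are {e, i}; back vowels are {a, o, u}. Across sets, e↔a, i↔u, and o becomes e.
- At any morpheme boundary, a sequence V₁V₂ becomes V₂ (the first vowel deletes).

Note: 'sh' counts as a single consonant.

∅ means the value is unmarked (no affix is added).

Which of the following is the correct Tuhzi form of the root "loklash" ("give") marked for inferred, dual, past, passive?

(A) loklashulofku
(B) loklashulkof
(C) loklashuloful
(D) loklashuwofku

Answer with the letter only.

Attach voice passive -u → loklashu.
Attach evidentiality inferred -l → loklashul.
Attach number dual -of → loklashulof.
Attach tense past -ku → loklashulofku.
Vowel harmony: no change.
Vowel deletion: no change.
So the correct form is loklashulofku, option (A).
(D) loklashuwofku is wrong: it uses hearsay instead of inferred for evidentiality.
(B) loklashulkof is wrong: it has the affixes in the wrong order.
(C) loklashuloful is wrong: it uses remote past instead of past for tense.

A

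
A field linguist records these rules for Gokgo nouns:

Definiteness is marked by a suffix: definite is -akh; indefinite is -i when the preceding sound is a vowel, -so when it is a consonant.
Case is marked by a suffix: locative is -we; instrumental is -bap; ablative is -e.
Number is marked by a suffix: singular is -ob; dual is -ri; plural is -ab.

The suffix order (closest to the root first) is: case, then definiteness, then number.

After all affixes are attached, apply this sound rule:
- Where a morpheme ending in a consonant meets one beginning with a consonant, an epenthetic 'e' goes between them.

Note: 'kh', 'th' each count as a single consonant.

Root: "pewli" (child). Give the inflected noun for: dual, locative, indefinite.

pewliweiri

Attach case locative -we → pewliwe.
Attach definiteness indefinite -i (after vowel 'e') → pewliwei.
Attach number dual -ri → pewliweiri.
Epenthesis: no change.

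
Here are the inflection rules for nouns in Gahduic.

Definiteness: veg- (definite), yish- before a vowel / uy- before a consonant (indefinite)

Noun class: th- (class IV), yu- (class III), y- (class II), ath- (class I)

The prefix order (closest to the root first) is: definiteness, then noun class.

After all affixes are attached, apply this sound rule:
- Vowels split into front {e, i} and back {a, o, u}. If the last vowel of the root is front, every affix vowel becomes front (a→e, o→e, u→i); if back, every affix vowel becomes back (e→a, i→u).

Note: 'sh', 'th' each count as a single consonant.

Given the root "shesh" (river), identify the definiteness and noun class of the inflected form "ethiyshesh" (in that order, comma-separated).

Segment: ath-uy-shesh.
definiteness: yish/uy- → indefinite.
noun class: ath- → class I.

indefinite, class I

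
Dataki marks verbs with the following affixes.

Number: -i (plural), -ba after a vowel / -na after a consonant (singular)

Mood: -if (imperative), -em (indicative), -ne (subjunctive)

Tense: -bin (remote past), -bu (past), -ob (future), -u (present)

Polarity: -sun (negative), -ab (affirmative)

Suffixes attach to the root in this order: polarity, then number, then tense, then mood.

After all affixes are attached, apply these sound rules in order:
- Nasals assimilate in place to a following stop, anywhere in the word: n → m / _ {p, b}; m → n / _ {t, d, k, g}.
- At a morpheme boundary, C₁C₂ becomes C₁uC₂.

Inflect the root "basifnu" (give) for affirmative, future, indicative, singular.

Attach polarity affirmative -ab → basifnuab.
Attach number singular -na (after consonant 'b') → basifnuabna.
Attach tense future -ob → basifnuabnaob.
Attach mood indicative -em → basifnuabnaobem.
Nasal assimilation: no change.
Apply epenthesis: basifnuabnaobem → basifnuabunaobem.

basifnuabunaobem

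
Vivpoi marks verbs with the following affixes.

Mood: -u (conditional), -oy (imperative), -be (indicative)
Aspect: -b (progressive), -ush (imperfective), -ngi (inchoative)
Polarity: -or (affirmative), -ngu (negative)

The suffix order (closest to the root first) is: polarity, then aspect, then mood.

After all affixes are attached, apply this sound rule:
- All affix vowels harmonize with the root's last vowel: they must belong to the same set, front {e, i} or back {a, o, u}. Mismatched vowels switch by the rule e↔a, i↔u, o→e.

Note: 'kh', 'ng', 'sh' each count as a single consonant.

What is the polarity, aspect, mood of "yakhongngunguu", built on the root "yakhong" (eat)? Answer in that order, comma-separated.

Segment: yakhong-ngu-ngi-u.
polarity: -ngu → negative.
aspect: -ngi → inchoative.
mood: -u → conditional.

negative, inchoative, conditional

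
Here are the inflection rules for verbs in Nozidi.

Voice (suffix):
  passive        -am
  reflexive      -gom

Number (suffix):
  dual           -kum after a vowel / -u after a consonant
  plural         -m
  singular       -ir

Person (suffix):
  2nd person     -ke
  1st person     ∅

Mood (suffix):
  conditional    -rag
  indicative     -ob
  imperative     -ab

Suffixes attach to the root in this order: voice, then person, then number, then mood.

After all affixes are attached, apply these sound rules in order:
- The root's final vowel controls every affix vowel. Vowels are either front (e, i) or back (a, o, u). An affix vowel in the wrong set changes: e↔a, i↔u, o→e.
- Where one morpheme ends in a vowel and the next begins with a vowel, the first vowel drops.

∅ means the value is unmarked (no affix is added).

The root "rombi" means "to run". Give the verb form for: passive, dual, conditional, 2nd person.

Attach voice passive -am → rombiam.
Attach person 2nd person -ke → rombiamke.
Attach number dual -kum (after vowel 'e') → rombiamkekum.
Attach mood conditional -rag → rombiamkekumrag.
Apply vowel harmony: rombiamkekumrag → rombiemkekimreg.
Apply vowel deletion: rombiemkekimreg → rombemkekimreg.

rombemkekimreg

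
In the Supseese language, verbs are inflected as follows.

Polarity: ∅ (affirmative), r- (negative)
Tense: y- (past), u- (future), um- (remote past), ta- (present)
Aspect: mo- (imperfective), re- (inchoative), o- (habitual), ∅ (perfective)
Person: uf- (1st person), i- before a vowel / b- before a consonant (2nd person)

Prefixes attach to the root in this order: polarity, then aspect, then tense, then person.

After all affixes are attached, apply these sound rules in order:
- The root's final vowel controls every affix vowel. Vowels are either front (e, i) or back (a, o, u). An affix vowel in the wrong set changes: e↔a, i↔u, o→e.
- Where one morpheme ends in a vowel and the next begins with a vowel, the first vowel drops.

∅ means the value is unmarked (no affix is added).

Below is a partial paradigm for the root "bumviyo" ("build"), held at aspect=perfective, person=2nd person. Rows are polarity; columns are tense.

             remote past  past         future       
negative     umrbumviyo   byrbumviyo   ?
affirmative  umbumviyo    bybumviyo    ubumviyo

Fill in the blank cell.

Attach polarity negative r- → rbumviyo.
aspect = perfective: zero marking, form stays rbumviyo.
Attach tense future u- → urbumviyo.
Attach person 2nd person i- (before vowel 'u') → iurbumviyo.
Apply vowel harmony: iurbumviyo → uurbumviyo.
Apply vowel deletion: uurbumviyo → urbumviyo.

urbumviyo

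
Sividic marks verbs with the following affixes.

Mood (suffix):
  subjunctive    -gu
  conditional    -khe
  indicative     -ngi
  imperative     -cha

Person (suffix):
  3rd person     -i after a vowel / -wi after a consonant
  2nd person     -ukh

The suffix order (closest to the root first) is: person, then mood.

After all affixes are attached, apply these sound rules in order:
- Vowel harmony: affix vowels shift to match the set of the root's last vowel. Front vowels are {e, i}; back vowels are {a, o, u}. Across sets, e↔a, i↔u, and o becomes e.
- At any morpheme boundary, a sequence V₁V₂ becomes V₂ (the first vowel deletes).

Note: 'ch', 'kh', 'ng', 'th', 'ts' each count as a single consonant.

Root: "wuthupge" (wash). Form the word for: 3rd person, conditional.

Attach person 3rd person -i (after vowel 'e') → wuthupgei.
Attach mood conditional -khe → wuthupgeikhe.
Vowel harmony: no change.
Apply vowel deletion: wuthupgeikhe → wuthupgikhe.

wuthupgikhe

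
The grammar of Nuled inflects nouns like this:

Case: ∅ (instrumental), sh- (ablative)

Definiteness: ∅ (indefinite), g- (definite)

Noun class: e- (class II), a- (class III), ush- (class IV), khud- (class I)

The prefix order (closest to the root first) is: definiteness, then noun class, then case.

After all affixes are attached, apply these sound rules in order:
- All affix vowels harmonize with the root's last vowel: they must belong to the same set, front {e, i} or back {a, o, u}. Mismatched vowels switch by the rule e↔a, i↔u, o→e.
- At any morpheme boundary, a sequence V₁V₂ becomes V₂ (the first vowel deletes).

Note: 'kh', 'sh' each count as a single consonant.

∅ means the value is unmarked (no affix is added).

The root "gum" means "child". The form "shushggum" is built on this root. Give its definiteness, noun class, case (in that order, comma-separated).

definite, class IV, ablative

Segment: sh-ush-g-gum.
definiteness: g- → definite.
noun class: ush- → class IV.
case: sh- → ablative.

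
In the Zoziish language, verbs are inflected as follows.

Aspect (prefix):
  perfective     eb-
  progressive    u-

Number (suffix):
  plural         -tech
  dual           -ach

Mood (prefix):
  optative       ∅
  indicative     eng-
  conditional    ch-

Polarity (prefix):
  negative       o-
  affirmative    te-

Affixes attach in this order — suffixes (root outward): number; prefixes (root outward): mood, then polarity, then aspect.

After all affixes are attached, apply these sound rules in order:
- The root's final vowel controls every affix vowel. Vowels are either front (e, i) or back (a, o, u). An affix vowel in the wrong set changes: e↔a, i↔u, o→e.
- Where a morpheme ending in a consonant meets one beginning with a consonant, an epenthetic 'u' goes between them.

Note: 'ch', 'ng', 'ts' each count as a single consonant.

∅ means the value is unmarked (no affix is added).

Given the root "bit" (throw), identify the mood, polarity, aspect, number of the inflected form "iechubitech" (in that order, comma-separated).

conditional, negative, progressive, dual

Segment: u-o-ch-bit-ach.
mood: ch- → conditional.
polarity: o- → negative.
aspect: u- → progressive.
number: -ach → dual.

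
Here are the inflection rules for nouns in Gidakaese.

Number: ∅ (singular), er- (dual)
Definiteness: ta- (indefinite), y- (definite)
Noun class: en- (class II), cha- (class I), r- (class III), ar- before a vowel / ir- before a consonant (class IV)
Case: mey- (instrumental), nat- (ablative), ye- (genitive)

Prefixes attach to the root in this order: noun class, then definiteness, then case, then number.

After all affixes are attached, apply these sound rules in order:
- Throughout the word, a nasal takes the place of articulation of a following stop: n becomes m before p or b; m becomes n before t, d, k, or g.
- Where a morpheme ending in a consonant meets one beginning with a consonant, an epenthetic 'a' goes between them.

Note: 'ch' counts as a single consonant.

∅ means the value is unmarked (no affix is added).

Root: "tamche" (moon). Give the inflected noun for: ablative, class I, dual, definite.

Attach noun class class I cha- → chatamche.
Attach definiteness definite y- → ychatamche.
Attach case ablative nat- → natychatamche.
Attach number dual er- → ernatychatamche.
Nasal assimilation: no change.
Apply epenthesis: ernatychatamche → eranatayachatamche.

eranatayachatamche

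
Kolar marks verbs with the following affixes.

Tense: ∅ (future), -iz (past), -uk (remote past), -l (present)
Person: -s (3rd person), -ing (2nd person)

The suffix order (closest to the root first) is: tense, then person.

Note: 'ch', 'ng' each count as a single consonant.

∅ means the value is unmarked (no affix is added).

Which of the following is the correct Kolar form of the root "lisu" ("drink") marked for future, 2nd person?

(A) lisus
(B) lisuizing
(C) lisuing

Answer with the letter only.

tense = future: zero marking, form stays lisu.
Attach person 2nd person -ing → lisuing.
So the correct form is lisuing, option (C).
(A) lisus is wrong: it uses 3rd person instead of 2nd person for person.
(B) lisuizing is wrong: it uses past instead of future for tense.

C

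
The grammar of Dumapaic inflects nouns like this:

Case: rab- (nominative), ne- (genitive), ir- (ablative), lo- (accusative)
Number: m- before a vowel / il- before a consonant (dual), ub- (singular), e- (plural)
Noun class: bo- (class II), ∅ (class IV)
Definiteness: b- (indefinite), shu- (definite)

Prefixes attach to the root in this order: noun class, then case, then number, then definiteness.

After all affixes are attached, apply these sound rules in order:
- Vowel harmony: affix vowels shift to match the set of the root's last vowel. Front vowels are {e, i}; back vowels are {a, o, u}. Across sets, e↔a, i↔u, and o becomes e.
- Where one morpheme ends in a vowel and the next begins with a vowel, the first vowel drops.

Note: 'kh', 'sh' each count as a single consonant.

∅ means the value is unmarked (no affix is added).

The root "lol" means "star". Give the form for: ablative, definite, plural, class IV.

shurlol

noun class = class IV: zero marking, form stays lol.
Attach case ablative ir- → irlol.
Attach number plural e- → eirlol.
Attach definiteness definite shu- → shueirlol.
Apply vowel harmony: shueirlol → shuaurlol.
Apply vowel deletion: shuaurlol → shurlol.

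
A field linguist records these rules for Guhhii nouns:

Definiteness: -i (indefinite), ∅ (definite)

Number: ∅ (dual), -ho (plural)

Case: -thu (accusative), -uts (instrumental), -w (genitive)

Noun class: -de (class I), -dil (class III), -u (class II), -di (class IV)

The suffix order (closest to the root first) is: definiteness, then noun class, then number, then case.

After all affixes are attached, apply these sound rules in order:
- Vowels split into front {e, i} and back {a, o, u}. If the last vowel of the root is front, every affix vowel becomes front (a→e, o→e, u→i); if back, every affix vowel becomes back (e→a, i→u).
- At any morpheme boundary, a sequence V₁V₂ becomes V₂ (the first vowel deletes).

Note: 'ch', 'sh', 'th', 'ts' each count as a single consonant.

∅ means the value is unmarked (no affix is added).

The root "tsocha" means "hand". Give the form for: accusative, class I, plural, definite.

definiteness = definite: zero marking, form stays tsocha.
Attach noun class class I -de → tsochade.
Attach number plural -ho → tsochadeho.
Attach case accusative -thu → tsochadehothu.
Apply vowel harmony: tsochadehothu → tsochadahothu.
Vowel deletion: no change.

tsochadahothu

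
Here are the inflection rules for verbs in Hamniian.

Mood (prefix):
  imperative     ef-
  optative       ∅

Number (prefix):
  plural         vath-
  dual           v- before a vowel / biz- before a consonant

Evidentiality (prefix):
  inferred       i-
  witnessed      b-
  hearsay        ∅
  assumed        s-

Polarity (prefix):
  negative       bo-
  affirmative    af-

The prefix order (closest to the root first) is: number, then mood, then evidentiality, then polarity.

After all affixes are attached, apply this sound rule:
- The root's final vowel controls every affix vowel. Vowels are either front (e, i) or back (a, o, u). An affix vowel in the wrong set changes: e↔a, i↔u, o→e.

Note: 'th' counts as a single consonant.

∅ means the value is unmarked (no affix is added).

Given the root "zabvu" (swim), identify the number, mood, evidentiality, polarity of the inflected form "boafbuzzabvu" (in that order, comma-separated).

Segment: bo-ef-biz-zabvu.
number: v/biz- → dual.
mood: ef- → imperative.
evidentiality: ∅ → hearsay.
polarity: bo- → negative.

dual, imperative, hearsay, negative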